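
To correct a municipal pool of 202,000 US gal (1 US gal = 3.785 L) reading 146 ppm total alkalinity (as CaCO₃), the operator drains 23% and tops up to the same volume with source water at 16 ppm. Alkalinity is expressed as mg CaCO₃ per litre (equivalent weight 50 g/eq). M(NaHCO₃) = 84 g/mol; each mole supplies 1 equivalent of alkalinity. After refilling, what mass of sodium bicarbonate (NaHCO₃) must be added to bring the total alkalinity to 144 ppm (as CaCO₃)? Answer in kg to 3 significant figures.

Volume: 202,000 US gal × 3.785 L/gal = 764,570 L.
After draining 23% and refilling: 146 × 0.77 + 16 × 0.23 = 116.1 ppm.
Deficit to target: 144 − 116.1 = 27.9 mg/L.
As CaCO₃: 27.9 mg/L × 764,570 L = 21,330 g; ÷ 50 g/eq ÷ 1 = 426.6 mol NaHCO₃.
Mass: 426.6 × 84 = 35,840 g.

35.8 kg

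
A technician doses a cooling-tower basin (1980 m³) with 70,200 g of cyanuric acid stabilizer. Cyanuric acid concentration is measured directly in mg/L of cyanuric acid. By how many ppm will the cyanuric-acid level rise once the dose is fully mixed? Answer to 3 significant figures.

Volume: 1980 m³ = 1,980,000 L.
Rise: 70,200 g / 1,980,000 L × 1000 = 35.45 mg/L.

35.5 ppm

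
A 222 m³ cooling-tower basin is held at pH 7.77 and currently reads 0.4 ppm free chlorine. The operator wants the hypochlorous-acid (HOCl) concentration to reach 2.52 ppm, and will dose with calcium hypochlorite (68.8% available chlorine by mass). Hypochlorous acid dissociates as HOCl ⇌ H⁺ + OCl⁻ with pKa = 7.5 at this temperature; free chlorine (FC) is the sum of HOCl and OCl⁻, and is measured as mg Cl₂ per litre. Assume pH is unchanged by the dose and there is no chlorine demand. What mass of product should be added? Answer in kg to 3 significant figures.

Volume: 222 m³ = 222,000 L.
[OCl⁻]/[HOCl] = 10^(pH − pKa) = 10^(7.77 − 7.5) = 1.862; fraction as HOCl = 1/(1 + 1.862) = 0.3494.
Free chlorine required for 2.52 ppm HOCl: 2.52 / 0.3494 = 7.212 ppm.
FC to add: 7.212 − 0.4 = 6.812 mg/L as Cl₂.
Cl₂ equivalent: 6.812 mg/L × 222,000 L = 1512 g.
Product at 68.8% available Cl: 1512 / 0.688 = 2198 g.

2.20 kg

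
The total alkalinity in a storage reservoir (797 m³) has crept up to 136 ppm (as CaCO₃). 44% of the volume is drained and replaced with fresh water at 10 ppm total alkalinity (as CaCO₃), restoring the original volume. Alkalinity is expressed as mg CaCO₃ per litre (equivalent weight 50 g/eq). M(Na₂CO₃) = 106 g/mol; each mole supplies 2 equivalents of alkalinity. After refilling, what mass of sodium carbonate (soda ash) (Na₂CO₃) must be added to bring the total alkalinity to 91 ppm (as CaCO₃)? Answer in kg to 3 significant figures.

8.82 kg

Volume: 797 m³ = 797,000 L.
After draining 44% and refilling: 136 × 0.56 + 10 × 0.44 = 80.56 ppm.
Deficit to target: 91 − 80.56 = 10.44 mg/L.
As CaCO₃: 10.44 mg/L × 797,000 L = 8321 g; ÷ 50 g/eq ÷ 2 = 83.21 mol Na₂CO₃.
Mass: 83.21 × 106 = 8820 g.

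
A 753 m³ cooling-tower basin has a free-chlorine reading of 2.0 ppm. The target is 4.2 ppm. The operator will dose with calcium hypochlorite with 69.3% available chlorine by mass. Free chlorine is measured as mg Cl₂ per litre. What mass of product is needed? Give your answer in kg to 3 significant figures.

2.39 kg

Volume: 753 m³ = 753,000 L.
Chlorine deficit: 4.2 − 2.0 = 2.2 ppm = 2.2 mg/L as Cl₂.
Cl₂ equivalent needed: 2.2 mg/L × 753,000 L = 1,657,000 mg = 1657 g.
Product at 69.3% available chlorine: 1657 / 0.693 = 2390 g.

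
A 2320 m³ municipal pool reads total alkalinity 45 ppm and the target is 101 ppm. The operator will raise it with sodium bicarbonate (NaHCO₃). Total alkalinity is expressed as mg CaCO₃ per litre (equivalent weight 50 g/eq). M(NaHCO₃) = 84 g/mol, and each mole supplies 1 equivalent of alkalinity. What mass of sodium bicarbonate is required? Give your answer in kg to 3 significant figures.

Volume: 2320 m³ = 2,320,000 L.
Alkalinity to add: (101 − 45) = 56 mg/L as CaCO₃ × 2,320,000 L = 129,900 g as CaCO₃.
Equivalents: 129,900 g ÷ 50 g/eq = 2598 eq.
NaHCO₃ supplies 1 eq per mole → 2598 mol.
Mass: 2598 mol × 84 g/mol = 218,300 g.

218 kg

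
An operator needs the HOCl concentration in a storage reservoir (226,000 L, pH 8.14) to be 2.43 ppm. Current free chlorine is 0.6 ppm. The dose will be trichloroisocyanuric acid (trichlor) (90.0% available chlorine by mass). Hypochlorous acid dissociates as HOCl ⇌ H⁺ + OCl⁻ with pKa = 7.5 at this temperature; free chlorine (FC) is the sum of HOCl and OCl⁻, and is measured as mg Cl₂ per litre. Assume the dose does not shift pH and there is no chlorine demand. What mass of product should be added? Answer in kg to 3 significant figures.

[OCl⁻]/[HOCl] = 10^(pH − pKa) = 10^(8.14 − 7.5) = 4.365; fraction as HOCl = 1/(1 + 4.365) = 0.1864.
Free chlorine required for 2.43 ppm HOCl: 2.43 / 0.1864 = 13.04 ppm.
FC to add: 13.04 − 0.6 = 12.44 mg/L as Cl₂.
Cl₂ equivalent: 12.44 mg/L × 226,000 L = 2811 g.
Product at 90.0% available Cl: 2811 / 0.9 = 3123 g.

3.12 kg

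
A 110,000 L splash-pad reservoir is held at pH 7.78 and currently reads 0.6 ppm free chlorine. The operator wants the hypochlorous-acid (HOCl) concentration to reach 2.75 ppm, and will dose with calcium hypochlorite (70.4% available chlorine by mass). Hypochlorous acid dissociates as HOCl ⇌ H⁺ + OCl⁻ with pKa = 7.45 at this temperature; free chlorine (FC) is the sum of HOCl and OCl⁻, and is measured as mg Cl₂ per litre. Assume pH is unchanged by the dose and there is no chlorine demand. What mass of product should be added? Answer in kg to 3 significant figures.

1.25 kg

[OCl⁻]/[HOCl] = 10^(pH − pKa) = 10^(7.78 − 7.45) = 2.138; fraction as HOCl = 1/(1 + 2.138) = 0.3187.
Free chlorine required for 2.75 ppm HOCl: 2.75 / 0.3187 = 8.629 ppm.
FC to add: 8.629 − 0.6 = 8.029 mg/L as Cl₂.
Cl₂ equivalent: 8.029 mg/L × 110,000 L = 883.2 g.
Product at 70.4% available Cl: 883.2 / 0.704 = 1255 g.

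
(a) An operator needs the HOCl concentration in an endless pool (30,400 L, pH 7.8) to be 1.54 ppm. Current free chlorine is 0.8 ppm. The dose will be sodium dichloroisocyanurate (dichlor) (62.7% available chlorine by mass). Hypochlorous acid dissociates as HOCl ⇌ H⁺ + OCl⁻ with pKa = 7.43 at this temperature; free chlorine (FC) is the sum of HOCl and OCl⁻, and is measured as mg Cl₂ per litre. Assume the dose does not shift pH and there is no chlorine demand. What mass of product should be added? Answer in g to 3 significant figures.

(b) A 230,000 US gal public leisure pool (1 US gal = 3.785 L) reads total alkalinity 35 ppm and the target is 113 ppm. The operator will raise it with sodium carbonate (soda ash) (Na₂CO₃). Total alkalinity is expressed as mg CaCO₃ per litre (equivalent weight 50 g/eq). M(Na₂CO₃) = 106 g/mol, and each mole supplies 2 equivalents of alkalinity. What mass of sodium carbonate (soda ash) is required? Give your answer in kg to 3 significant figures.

(a) 211 g; (b) 72.0 kg

(a) [OCl⁻]/[HOCl] = 10^(pH − pKa) = 10^(7.8 − 7.43) = 2.344; fraction as HOCl = 1/(1 + 2.344) = 0.299.
(a) Free chlorine required for 1.54 ppm HOCl: 1.54 / 0.299 = 5.15 ppm.
(a) FC to add: 5.15 − 0.8 = 4.35 mg/L as Cl₂.
(a) Cl₂ equivalent: 4.35 mg/L × 30,400 L = 132.2 g.
(a) Product at 62.7% available Cl: 132.2 / 0.627 = 210.9 g.

(b) Volume: 230,000 US gal × 3.785 L/gal = 870,550 L.
(b) Alkalinity to add: (113 − 35) = 78 mg/L as CaCO₃ × 870,550 L = 67,900 g as CaCO₃.
(b) Equivalents: 67,900 g ÷ 50 g/eq = 1358 eq.
(b) Each mole of Na₂CO₃ supplies 2 eq, so 1358 / 2 = 679 mol.
(b) Mass: 679 mol × 106 g/mol = 71,980 g.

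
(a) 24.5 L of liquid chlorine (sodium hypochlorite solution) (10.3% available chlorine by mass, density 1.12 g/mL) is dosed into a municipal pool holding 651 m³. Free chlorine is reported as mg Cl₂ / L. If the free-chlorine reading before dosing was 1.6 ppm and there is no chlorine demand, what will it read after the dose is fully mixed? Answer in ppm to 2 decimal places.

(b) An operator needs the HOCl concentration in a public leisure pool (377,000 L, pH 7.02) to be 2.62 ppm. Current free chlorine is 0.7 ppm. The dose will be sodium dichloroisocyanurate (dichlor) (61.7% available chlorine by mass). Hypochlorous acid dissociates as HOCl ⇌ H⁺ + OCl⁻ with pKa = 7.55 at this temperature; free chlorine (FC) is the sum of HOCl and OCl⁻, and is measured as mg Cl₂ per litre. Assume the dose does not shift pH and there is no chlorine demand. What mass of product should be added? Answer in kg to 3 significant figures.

(a) 5.94 ppm; (b) 1.65 kg

(a) Volume: 651 m³ = 651,000 L.
(a) Mass of solution: 24.5 L × 1000 mL/L × 1.12 g/mL = 27,440 g.
(a) Available chlorine delivered: 27,440 g × 0.103 = 2826 g as Cl₂.
(a) Concentration rise: 2826 g / 651,000 L = 4.342 mg/L = 4.34 ppm.
(a) Final FC: 1.6 + 4.34 = 5.94 ppm.

(b) [OCl⁻]/[HOCl] = 10^(pH − pKa) = 10^(7.02 − 7.55) = 0.2951; fraction as HOCl = 1/(1 + 0.2951) = 0.7721.
(b) Free chlorine required for 2.62 ppm HOCl: 2.62 / 0.7721 = 3.393 ppm.
(b) FC to add: 3.393 − 0.7 = 2.693 mg/L as Cl₂.
(b) Cl₂ equivalent: 2.693 mg/L × 377,000 L = 1015 g.
(b) Product at 61.7% available Cl: 1015 / 0.617 = 1646 g.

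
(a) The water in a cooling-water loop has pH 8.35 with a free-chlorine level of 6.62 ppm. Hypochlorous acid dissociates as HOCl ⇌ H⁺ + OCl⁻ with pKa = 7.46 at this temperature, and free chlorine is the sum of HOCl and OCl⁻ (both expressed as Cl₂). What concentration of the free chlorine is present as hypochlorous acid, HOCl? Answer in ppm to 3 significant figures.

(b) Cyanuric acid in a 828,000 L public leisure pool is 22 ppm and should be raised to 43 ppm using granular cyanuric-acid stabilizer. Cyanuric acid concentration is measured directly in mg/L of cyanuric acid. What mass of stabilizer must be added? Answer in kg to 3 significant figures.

(a) 0.755 ppm; (b) 17.4 kg

(a) [OCl⁻]/[HOCl] = 10^(pH − pKa) = 10^(8.35 − 7.46) = 10^0.89 = 7.762.
(a) Fraction as HOCl = 1 / (1 + 7.762) = 0.1141.
(a) HOCl = 0.1141 × 6.62 ppm = 0.7555 ppm.

(b) CYA to add: (43 − 22) = 21 mg/L × 828,000 L = 17,390 g cyanuric acid.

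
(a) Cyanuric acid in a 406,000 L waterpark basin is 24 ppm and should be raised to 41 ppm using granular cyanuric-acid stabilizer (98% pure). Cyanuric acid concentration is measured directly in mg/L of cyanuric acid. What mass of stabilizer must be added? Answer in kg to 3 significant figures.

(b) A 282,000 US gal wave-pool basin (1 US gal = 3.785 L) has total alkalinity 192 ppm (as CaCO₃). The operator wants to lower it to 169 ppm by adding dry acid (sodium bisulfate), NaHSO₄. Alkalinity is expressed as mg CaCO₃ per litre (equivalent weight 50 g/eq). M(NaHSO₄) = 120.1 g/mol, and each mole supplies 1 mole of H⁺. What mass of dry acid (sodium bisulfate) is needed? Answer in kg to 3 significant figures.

(a) 7.04 kg; (b) 59.0 kg

(a) CYA to add: (41 − 24) = 17 mg/L × 406,000 L = 6902 g cyanuric acid.
(a) At 98% purity: 6902 / 0.98 = 7043 g product.

(b) Volume: 282,000 US gal × 3.785 L/gal = 1,067,370 L.
(b) Alkalinity to neutralize: (192 − 169) = 23 mg/L as CaCO₃ × 1,067,370 L = 24,550 g as CaCO₃.
(b) Equivalents of H⁺ required: 24,550 ÷ 50 g/eq = 491 eq = 491 mol NaHSO₄.
(b) Mass of NaHSO₄: 491 × 120.1 = 58,970 g.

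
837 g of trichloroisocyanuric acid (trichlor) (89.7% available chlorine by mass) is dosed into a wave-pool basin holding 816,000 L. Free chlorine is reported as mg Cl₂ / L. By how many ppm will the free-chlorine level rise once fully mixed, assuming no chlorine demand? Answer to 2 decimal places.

Available chlorine delivered: 837 g × 0.897 = 750.8 g as Cl₂.
Concentration rise: 750.8 g / 816,000 L = 0.9201 mg/L = 0.92 ppm.

0.92 ppm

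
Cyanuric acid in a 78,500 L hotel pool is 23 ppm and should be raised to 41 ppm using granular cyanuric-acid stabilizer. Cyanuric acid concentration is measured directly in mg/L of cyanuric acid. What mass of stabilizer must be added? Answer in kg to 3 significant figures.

CYA to add: (41 − 23) = 18 mg/L × 78,500 L = 1413 g cyanuric acid.

1.41 kg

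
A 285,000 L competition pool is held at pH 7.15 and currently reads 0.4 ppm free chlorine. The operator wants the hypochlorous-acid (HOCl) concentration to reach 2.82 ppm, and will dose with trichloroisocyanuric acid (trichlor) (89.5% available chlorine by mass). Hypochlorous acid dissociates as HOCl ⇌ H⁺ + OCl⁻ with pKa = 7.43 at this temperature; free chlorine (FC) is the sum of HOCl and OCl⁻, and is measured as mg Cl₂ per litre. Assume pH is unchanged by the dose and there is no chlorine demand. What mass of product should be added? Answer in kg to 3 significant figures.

[OCl⁻]/[HOCl] = 10^(pH − pKa) = 10^(7.15 − 7.43) = 0.5248; fraction as HOCl = 1/(1 + 0.5248) = 0.6558.
Free chlorine required for 2.82 ppm HOCl: 2.82 / 0.6558 = 4.3 ppm.
FC to add: 4.3 − 0.4 = 3.9 mg/L as Cl₂.
Cl₂ equivalent: 3.9 mg/L × 285,000 L = 1111 g.
Product at 89.5% available Cl: 1111 / 0.895 = 1242 g.

1.24 kg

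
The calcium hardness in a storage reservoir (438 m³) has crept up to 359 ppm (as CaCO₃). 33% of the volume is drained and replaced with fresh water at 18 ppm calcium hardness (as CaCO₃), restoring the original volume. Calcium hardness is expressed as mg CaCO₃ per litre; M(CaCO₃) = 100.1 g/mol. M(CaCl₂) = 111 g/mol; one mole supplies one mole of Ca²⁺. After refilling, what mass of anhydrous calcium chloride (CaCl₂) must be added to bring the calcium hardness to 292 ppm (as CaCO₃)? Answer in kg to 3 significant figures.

Volume: 438 m³ = 438,000 L.
After draining 33% and refilling: 359 × 0.67 + 18 × 0.33 = 246.47 ppm.
Deficit to target: 292 − 246.47 = 45.53 mg/L.
As CaCO₃: 45.53 mg/L × 438,000 L = 19,940 g; ÷ 100.1 = 199.2 mol Ca²⁺.
Mass: 199.2 × 111 = 22,110 g.

22.1 kg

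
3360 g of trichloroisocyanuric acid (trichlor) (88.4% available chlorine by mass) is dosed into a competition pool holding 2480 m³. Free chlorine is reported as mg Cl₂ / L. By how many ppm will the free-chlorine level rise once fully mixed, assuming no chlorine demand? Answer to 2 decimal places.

1.20 ppm

Volume: 2480 m³ = 2,480,000 L.
Available chlorine delivered: 3360 g × 0.884 = 2970 g as Cl₂.
Concentration rise: 2970 g / 2,480,000 L = 1.198 mg/L = 1.20 ppm.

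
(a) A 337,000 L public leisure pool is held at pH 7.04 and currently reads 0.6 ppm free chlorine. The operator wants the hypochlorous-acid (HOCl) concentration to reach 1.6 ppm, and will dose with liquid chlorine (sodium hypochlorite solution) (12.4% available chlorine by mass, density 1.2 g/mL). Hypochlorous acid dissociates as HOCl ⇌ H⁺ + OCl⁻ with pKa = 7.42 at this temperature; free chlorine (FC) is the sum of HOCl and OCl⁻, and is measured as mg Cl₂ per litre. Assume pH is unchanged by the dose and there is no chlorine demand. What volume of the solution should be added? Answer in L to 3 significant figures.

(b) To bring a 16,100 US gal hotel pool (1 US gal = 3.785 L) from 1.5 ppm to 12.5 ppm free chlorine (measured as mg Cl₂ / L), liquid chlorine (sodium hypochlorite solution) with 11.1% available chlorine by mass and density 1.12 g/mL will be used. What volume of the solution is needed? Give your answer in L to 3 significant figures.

(a) 3.78 L; (b) 5.39 L

(a) [OCl⁻]/[HOCl] = 10^(pH − pKa) = 10^(7.04 − 7.42) = 0.4169; fraction as HOCl = 1/(1 + 0.4169) = 0.7058.
(a) Free chlorine required for 1.6 ppm HOCl: 1.6 / 0.7058 = 2.267 ppm.
(a) FC to add: 2.267 − 0.6 = 1.667 mg/L as Cl₂.
(a) Cl₂ equivalent: 1.667 mg/L × 337,000 L = 561.8 g.
(a) Product at 12.4% available Cl: 561.8 / 0.124 = 4530 g.
(a) Volume: 4530 g ÷ 1.2 g/mL = 3775 mL.

(b) Volume: 16,100 US gal × 3.785 L/gal = 60,938 L.
(b) Chlorine deficit: 12.5 − 1.5 = 11 ppm = 11 mg/L as Cl₂.
(b) Cl₂ equivalent needed: 11 mg/L × 60,938 L = 670,300 mg = 670.3 g.
(b) Product at 11.1% available chlorine: 670.3 / 0.111 = 6039 g.
(b) Volume at density 1.12 g/mL: 6039 g ÷ 1.12 g/mL = 5392 mL.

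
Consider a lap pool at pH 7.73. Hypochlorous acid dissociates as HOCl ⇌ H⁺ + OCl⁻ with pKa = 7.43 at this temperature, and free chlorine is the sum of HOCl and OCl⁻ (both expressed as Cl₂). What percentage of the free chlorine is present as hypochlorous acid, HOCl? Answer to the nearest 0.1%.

33.4%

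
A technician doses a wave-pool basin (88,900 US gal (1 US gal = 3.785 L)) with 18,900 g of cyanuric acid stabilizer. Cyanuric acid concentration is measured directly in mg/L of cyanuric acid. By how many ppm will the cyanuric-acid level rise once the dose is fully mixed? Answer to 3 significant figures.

Volume: 88,900 US gal × 3.785 L/gal = 336,486 L.
Rise: 18,900 g / 336,486 L × 1000 = 56.17 mg/L.

56.2 ppm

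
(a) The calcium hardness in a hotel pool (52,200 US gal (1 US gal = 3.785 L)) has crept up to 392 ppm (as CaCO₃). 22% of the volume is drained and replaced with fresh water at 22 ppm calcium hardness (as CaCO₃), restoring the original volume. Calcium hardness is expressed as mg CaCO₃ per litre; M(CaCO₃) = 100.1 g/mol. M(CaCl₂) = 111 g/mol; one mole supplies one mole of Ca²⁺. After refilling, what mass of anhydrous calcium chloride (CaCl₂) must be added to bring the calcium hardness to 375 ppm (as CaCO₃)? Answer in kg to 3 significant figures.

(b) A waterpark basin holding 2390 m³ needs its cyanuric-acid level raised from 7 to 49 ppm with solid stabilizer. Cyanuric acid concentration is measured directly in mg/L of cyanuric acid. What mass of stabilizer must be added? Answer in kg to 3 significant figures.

(a) Volume: 52,200 US gal × 3.785 L/gal = 197,577 L.
(a) After draining 22% and refilling: 392 × 0.78 + 22 × 0.22 = 310.6 ppm.
(a) Deficit to target: 375 − 310.6 = 64.4 mg/L.
(a) As CaCO₃: 64.4 mg/L × 197,577 L = 12,720 g; ÷ 100.1 = 127.1 mol Ca²⁺.
(a) Mass: 127.1 × 111 = 14,110 g.

(b) Volume: 2390 m³ = 2,390,000 L.
(b) CYA to add: (49 − 7) = 42 mg/L × 2,390,000 L = 100,400 g cyanuric acid.

(a) 14.1 kg; (b) 100 kg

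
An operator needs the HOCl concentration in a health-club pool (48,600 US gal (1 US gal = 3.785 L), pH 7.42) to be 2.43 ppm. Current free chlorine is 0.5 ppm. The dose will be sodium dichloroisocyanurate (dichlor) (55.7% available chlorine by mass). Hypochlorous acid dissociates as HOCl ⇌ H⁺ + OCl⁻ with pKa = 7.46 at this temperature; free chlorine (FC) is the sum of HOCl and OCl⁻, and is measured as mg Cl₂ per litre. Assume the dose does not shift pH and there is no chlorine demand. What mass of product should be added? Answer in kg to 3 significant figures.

1.37 kg

Volume: 48,600 US gal × 3.785 L/gal = 183,951 L.
[OCl⁻]/[HOCl] = 10^(pH − pKa) = 10^(7.42 − 7.46) = 0.912; fraction as HOCl = 1/(1 + 0.912) = 0.523.
Free chlorine required for 2.43 ppm HOCl: 2.43 / 0.523 = 4.646 ppm.
FC to add: 4.646 − 0.5 = 4.146 mg/L as Cl₂.
Cl₂ equivalent: 4.146 mg/L × 183,951 L = 762.7 g.
Product at 55.7% available Cl: 762.7 / 0.557 = 1369 g.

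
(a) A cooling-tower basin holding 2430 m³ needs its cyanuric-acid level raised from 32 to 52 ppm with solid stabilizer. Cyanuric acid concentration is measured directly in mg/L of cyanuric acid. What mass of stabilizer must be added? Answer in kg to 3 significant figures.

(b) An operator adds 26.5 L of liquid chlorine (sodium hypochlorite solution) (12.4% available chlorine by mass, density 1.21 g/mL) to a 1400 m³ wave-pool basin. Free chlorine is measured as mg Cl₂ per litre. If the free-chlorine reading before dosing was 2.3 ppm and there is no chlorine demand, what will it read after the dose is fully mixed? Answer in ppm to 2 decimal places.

(a) 48.6 kg; (b) 5.14 ppm

(a) Volume: 2430 m³ = 2,430,000 L.
(a) CYA to add: (52 − 32) = 20 mg/L × 2,430,000 L = 48,600 g cyanuric acid.

(b) Volume: 1400 m³ = 1,400,000 L.
(b) Mass of solution: 26.5 L × 1000 mL/L × 1.21 g/mL = 32,060 g.
(b) Available chlorine delivered: 32,060 g × 0.124 = 3976 g as Cl₂.
(b) Concentration rise: 3976 g / 1,400,000 L = 2.84 mg/L = 2.84 ppm.
(b) Final FC: 2.3 + 2.84 = 5.14 ppm.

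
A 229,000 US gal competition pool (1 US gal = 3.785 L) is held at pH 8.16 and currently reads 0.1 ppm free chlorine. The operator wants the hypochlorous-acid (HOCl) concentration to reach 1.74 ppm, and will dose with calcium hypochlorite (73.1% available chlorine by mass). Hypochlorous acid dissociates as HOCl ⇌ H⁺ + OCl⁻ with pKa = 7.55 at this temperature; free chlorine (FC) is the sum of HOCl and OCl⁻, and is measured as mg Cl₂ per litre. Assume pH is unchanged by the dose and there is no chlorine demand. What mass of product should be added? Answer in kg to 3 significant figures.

Volume: 229,000 US gal × 3.785 L/gal = 866,765 L.
[OCl⁻]/[HOCl] = 10^(pH − pKa) = 10^(8.16 − 7.55) = 4.074; fraction as HOCl = 1/(1 + 4.074) = 0.1971.
Free chlorine required for 1.74 ppm HOCl: 1.74 / 0.1971 = 8.828 ppm.
FC to add: 8.828 − 0.1 = 8.728 mg/L as Cl₂.
Cl₂ equivalent: 8.728 mg/L × 866,765 L = 7565 g.
Product at 73.1% available Cl: 7565 / 0.731 = 10,350 g.

10.3 kg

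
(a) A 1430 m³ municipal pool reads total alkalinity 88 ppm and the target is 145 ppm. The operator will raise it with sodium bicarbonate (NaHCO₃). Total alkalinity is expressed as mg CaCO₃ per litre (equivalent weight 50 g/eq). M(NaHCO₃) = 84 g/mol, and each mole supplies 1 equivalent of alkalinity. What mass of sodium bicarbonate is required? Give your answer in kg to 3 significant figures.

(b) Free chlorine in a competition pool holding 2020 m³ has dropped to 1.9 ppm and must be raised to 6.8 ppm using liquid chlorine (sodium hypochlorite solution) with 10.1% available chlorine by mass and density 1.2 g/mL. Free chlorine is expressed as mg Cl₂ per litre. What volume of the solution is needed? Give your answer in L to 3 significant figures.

(a) 137 kg; (b) 81.7 L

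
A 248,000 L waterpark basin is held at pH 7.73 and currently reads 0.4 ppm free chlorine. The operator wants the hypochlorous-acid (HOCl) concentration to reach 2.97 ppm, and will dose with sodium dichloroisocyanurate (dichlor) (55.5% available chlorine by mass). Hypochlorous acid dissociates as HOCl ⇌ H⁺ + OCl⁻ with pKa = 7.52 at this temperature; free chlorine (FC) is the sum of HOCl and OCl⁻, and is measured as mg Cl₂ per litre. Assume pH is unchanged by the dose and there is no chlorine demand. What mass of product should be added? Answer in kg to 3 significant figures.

3.30 kg

[OCl⁻]/[HOCl] = 10^(pH − pKa) = 10^(7.73 − 7.52) = 1.622; fraction as HOCl = 1/(1 + 1.622) = 0.3814.
Free chlorine required for 2.97 ppm HOCl: 2.97 / 0.3814 = 7.787 ppm.
FC to add: 7.787 − 0.4 = 7.387 mg/L as Cl₂.
Cl₂ equivalent: 7.387 mg/L × 248,000 L = 1832 g.
Product at 55.5% available Cl: 1832 / 0.555 = 3301 g.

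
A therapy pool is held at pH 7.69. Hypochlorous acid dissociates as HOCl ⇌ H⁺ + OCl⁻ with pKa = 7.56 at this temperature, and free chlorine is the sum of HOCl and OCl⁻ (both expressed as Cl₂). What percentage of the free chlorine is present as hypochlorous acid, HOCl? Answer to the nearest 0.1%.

[OCl⁻]/[HOCl] = 10^(pH − pKa) = 10^(7.69 − 7.56) = 10^0.13 = 1.349.
Fraction as HOCl = 1 / (1 + 1.349) = 0.4257.

42.6%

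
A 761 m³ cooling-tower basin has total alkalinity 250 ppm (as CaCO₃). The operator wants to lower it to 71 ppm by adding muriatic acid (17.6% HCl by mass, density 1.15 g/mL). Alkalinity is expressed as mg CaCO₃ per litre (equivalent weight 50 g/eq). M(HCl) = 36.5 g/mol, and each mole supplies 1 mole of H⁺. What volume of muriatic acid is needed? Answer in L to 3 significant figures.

491 L

Volume: 761 m³ = 761,000 L.
Alkalinity to neutralize: (250 − 71) = 179 mg/L as CaCO₃ × 761,000 L = 136,200 g as CaCO₃.
Equivalents of H⁺ required: 136,200 ÷ 50 g/eq = 2724 eq = 2724 mol HCl.
Mass of HCl: 2724 × 36.5 = 99,440 g.
Mass of 17.6% solution: 99,440 / 0.176 = 565,000 g.
Volume: 565,000 g ÷ 1.15 g/mL = 491,300 mL.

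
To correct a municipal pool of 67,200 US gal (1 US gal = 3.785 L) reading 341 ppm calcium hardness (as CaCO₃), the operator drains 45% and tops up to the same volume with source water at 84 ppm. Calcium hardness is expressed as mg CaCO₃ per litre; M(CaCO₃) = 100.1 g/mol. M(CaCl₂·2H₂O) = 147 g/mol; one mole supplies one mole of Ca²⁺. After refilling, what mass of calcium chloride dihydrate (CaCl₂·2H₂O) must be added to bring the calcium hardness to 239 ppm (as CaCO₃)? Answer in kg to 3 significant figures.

5.10 kg

Volume: 67,200 US gal × 3.785 L/gal = 254,352 L.
After draining 45% and refilling: 341 × 0.55 + 84 × 0.45 = 225.35 ppm.
Deficit to target: 239 − 225.35 = 13.65 mg/L.
As CaCO₃: 13.65 mg/L × 254,352 L = 3472 g; ÷ 100.1 = 34.68 mol Ca²⁺.
Mass: 34.68 × 147 = 5099 g.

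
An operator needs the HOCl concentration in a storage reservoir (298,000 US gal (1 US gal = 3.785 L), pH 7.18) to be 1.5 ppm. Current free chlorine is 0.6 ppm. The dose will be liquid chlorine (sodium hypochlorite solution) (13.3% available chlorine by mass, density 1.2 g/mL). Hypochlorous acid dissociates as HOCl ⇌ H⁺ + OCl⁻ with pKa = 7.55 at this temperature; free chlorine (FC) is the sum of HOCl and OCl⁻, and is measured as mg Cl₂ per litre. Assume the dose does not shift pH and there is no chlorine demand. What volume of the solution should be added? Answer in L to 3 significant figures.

10.9 L

Volume: 298,000 US gal × 3.785 L/gal = 1,127,930 L.
[OCl⁻]/[HOCl] = 10^(pH − pKa) = 10^(7.18 − 7.55) = 0.4266; fraction as HOCl = 1/(1 + 0.4266) = 0.701.
Free chlorine required for 1.5 ppm HOCl: 1.5 / 0.701 = 2.14 ppm.
FC to add: 2.14 − 0.6 = 1.54 mg/L as Cl₂.
Cl₂ equivalent: 1.54 mg/L × 1,127,930 L = 1737 g.
Product at 13.3% available Cl: 1737 / 0.133 = 13,060 g.
Volume: 13,060 g ÷ 1.2 g/mL = 10,880 mL.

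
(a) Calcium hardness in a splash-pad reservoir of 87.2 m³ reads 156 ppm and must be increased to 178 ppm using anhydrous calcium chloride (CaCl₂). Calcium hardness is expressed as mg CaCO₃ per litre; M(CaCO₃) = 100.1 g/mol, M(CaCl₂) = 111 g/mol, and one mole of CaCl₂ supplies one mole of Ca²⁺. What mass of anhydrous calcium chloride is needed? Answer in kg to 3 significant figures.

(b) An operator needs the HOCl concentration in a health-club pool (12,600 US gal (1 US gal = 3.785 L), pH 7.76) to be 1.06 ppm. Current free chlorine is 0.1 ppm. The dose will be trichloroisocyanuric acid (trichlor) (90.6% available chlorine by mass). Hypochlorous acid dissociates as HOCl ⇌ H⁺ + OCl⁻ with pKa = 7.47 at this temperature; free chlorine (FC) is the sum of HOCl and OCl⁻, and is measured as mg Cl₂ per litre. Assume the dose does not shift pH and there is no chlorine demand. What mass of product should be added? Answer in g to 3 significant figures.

(a) 2.13 kg; (b) 159 g

(a) Volume: 87.2 m³ = 87,200 L.
(a) Hardness to add: (178 − 156) = 22 mg/L as CaCO₃ × 87,200 L = 1918 g as CaCO₃.
(a) Moles of Ca²⁺ (1 mol Ca²⁺ ≡ 1 mol CaCO₃): 1918 / 100.1 g/mol = 19.16 mol.
(a) Mass of CaCl₂: 19.16 × 111 = 2127 g.

(b) Volume: 12,600 US gal × 3.785 L/gal = 47,691 L.
(b) [OCl⁻]/[HOCl] = 10^(pH − pKa) = 10^(7.76 − 7.47) = 1.95; fraction as HOCl = 1/(1 + 1.95) = 0.339.
(b) Free chlorine required for 1.06 ppm HOCl: 1.06 / 0.339 = 3.127 ppm.
(b) FC to add: 3.127 − 0.1 = 3.027 mg/L as Cl₂.
(b) Cl₂ equivalent: 3.027 mg/L × 47,691 L = 144.4 g.
(b) Product at 90.6% available Cl: 144.4 / 0.906 = 159.3 g.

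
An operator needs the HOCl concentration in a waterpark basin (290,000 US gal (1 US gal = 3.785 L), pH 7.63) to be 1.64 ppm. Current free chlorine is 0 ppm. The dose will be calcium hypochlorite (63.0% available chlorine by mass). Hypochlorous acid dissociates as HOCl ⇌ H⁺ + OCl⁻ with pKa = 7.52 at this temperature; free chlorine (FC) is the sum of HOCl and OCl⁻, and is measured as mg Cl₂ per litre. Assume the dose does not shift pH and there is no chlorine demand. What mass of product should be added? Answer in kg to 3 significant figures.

Volume: 290,000 US gal × 3.785 L/gal = 1,097,650 L.
[OCl⁻]/[HOCl] = 10^(pH − pKa) = 10^(7.63 − 7.52) = 1.288; fraction as HOCl = 1/(1 + 1.288) = 0.437.
Free chlorine required for 1.64 ppm HOCl: 1.64 / 0.437 = 3.753 ppm.
FC to add: 3.753 − 0 = 3.753 mg/L as Cl₂.
Cl₂ equivalent: 3.753 mg/L × 1,097,650 L = 4119 g.
Product at 63.0% available Cl: 4119 / 0.63 = 6538 g.

6.54 kg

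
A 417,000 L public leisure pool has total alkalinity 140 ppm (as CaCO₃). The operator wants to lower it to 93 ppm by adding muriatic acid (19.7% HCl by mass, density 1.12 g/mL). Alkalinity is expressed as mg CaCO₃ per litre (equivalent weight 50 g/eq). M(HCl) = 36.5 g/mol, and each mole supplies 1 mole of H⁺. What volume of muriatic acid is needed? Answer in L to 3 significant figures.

64.8 L

Alkalinity to neutralize: (140 − 93) = 47 mg/L as CaCO₃ × 417,000 L = 19,600 g as CaCO₃.
Equivalents of H⁺ required: 19,600 ÷ 50 g/eq = 392 eq = 392 mol HCl.
Mass of HCl: 392 × 36.5 = 14,310 g.
Mass of 19.7% solution: 14,310 / 0.197 = 72,630 g.
Volume: 72,630 g ÷ 1.12 g/mL = 64,840 mL.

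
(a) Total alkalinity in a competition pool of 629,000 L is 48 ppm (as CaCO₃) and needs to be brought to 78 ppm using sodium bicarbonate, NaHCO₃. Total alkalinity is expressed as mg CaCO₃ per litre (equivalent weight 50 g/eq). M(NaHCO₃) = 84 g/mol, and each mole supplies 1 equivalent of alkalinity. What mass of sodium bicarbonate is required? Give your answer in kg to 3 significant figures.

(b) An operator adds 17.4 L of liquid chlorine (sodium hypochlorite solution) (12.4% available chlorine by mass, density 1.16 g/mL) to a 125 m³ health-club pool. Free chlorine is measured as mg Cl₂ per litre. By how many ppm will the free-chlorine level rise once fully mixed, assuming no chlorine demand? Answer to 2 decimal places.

(a) Alkalinity to add: (78 − 48) = 30 mg/L as CaCO₃ × 629,000 L = 18,870 g as CaCO₃.
(a) Equivalents: 18,870 g ÷ 50 g/eq = 377.4 eq.
(a) NaHCO₃ supplies 1 eq per mole → 377.4 mol.
(a) Mass: 377.4 mol × 84 g/mol = 31,700 g.

(b) Volume: 125 m³ = 125,000 L.
(b) Mass of solution: 17.4 L × 1000 mL/L × 1.16 g/mL = 20,180 g.
(b) Available chlorine delivered: 20,180 g × 0.124 = 2503 g as Cl₂.
(b) Concentration rise: 2503 g / 125,000 L = 20.02 mg/L = 20.02 ppm.

(a) 31.7 kg; (b) 20.02 ppm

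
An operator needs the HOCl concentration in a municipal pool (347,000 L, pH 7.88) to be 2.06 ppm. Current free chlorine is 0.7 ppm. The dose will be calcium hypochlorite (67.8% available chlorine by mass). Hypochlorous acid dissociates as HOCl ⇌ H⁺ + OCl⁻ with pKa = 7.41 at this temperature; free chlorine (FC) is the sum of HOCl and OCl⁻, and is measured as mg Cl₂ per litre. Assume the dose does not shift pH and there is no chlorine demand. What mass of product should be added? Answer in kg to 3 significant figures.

[OCl⁻]/[HOCl] = 10^(pH − pKa) = 10^(7.88 − 7.41) = 2.951; fraction as HOCl = 1/(1 + 2.951) = 0.2531.
Free chlorine required for 2.06 ppm HOCl: 2.06 / 0.2531 = 8.139 ppm.
FC to add: 8.139 − 0.7 = 7.439 mg/L as Cl₂.
Cl₂ equivalent: 7.439 mg/L × 347,000 L = 2582 g.
Product at 67.8% available Cl: 2582 / 0.678 = 3808 g.

3.81 kg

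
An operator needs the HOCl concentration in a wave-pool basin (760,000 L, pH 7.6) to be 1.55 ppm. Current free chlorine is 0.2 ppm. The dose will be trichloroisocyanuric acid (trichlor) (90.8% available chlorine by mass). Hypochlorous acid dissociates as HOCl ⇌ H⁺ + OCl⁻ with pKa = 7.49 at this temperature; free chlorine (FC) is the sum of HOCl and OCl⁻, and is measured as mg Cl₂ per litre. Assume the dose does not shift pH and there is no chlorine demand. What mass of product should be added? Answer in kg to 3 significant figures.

[OCl⁻]/[HOCl] = 10^(pH − pKa) = 10^(7.6 − 7.49) = 1.288; fraction as HOCl = 1/(1 + 1.288) = 0.437.
Free chlorine required for 1.55 ppm HOCl: 1.55 / 0.437 = 3.547 ppm.
FC to add: 3.547 − 0.2 = 3.347 mg/L as Cl₂.
Cl₂ equivalent: 3.347 mg/L × 760,000 L = 2544 g.
Product at 90.8% available Cl: 2544 / 0.908 = 2801 g.

2.80 kg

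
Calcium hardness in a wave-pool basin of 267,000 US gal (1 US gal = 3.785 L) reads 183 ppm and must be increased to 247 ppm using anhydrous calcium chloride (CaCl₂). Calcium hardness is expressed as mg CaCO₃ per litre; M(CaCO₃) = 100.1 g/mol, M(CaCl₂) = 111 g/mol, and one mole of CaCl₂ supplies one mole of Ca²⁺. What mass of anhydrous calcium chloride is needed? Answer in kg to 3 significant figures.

71.7 kg

Volume: 267,000 US gal × 3.785 L/gal = 1,010,595 L.
Hardness to add: (247 − 183) = 64 mg/L as CaCO₃ × 1,010,595 L = 64,680 g as CaCO₃.
Moles of Ca²⁺ (1 mol Ca²⁺ ≡ 1 mol CaCO₃): 64,680 / 100.1 g/mol = 646.1 mol.
Mass of CaCl₂: 646.1 × 111 = 71,720 g.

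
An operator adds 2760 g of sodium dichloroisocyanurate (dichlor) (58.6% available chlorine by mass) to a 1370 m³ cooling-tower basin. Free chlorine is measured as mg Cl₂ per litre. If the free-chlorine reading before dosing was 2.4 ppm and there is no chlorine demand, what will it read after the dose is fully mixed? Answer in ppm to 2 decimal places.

3.58 ppm

Volume: 1370 m³ = 1,370,000 L.
Available chlorine delivered: 2760 g × 0.586 = 1617 g as Cl₂.
Concentration rise: 1617 g / 1,370,000 L = 1.181 mg/L = 1.18 ppm.
Final FC: 2.4 + 1.18 = 3.58 ppm.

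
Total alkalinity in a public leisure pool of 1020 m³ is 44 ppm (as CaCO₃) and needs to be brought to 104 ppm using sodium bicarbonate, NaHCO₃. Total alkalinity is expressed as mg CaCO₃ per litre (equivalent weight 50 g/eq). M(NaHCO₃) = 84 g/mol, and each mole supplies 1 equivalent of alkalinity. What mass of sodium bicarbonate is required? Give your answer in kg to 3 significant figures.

Volume: 1020 m³ = 1,020,000 L.
Alkalinity to add: (104 − 44) = 60 mg/L as CaCO₃ × 1,020,000 L = 61,200 g as CaCO₃.
Equivalents: 61,200 g ÷ 50 g/eq = 1224 eq.
NaHCO₃ supplies 1 eq per mole → 1224 mol.
Mass: 1224 mol × 84 g/mol = 102,800 g.

103 kg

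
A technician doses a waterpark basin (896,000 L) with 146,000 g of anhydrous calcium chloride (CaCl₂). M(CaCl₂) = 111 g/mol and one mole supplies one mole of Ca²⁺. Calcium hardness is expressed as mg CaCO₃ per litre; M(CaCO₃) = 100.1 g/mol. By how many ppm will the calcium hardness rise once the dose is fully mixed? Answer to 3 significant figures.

147 ppm

Moles of Ca²⁺: 146,000 g ÷ 111 g/mol = 1315 mol.
As CaCO₃: 1315 mol × 100.1 g/mol = 131,700 g.
Rise: 131,700 g / 896,000 L × 1000 = 146.9 mg/L.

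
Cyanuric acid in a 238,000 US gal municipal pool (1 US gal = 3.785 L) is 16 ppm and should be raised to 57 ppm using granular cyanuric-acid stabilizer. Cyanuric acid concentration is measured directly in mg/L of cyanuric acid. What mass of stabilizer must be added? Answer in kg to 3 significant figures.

Volume: 238,000 US gal × 3.785 L/gal = 900,830 L.
CYA to add: (57 − 16) = 41 mg/L × 900,830 L = 36,930 g cyanuric acid.

36.9 kg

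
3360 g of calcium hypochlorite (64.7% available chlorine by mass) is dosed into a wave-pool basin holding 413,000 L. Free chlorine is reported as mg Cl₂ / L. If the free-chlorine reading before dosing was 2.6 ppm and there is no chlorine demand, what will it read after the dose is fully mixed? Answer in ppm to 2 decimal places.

7.86 ppm

Available chlorine delivered: 3360 g × 0.647 = 2174 g as Cl₂.
Concentration rise: 2174 g / 413,000 L = 5.264 mg/L = 5.26 ppm.
Final FC: 2.6 + 5.26 = 7.86 ppm.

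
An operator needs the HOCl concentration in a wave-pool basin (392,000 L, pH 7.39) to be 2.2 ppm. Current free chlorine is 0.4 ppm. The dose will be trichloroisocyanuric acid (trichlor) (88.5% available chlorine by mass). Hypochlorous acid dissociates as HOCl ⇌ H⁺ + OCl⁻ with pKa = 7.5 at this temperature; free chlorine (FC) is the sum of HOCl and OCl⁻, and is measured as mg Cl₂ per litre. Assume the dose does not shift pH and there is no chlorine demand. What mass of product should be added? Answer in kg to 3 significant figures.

[OCl⁻]/[HOCl] = 10^(pH − pKa) = 10^(7.39 − 7.5) = 0.7762; fraction as HOCl = 1/(1 + 0.7762) = 0.563.
Free chlorine required for 2.2 ppm HOCl: 2.2 / 0.563 = 3.908 ppm.
FC to add: 3.908 − 0.4 = 3.508 mg/L as Cl₂.
Cl₂ equivalent: 3.508 mg/L × 392,000 L = 1375 g.
Product at 88.5% available Cl: 1375 / 0.885 = 1554 g.

1.55 kg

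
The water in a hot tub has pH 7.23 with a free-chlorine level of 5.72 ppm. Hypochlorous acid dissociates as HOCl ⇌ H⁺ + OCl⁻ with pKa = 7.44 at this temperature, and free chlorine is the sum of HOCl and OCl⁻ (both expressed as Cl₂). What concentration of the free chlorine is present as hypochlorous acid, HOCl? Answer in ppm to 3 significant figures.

3.54 ppm

[OCl⁻]/[HOCl] = 10^(pH − pKa) = 10^(7.23 − 7.44) = 10^-0.21 = 0.6166.
Fraction as HOCl = 1 / (1 + 0.6166) = 0.6186.
HOCl = 0.6186 × 5.72 ppm = 3.538 ppm.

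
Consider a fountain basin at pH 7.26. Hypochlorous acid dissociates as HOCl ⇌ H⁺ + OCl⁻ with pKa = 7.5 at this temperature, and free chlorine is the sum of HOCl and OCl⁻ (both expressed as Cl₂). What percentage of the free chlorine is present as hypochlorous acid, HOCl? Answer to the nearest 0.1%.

[OCl⁻]/[HOCl] = 10^(pH − pKa) = 10^(7.26 − 7.5) = 10^-0.24 = 0.5754.
Fraction as HOCl = 1 / (1 + 0.5754) = 0.6347.

63.5%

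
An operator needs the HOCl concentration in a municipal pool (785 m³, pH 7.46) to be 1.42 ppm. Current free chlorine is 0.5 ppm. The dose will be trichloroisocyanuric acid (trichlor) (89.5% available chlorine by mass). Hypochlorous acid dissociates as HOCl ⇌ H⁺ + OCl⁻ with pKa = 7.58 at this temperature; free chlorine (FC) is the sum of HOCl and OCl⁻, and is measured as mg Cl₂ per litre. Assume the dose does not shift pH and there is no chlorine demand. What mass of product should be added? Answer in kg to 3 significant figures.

Volume: 785 m³ = 785,000 L.
[OCl⁻]/[HOCl] = 10^(pH − pKa) = 10^(7.46 − 7.58) = 0.7586; fraction as HOCl = 1/(1 + 0.7586) = 0.5686.
Free chlorine required for 1.42 ppm HOCl: 1.42 / 0.5686 = 2.497 ppm.
FC to add: 2.497 − 0.5 = 1.997 mg/L as Cl₂.
Cl₂ equivalent: 1.997 mg/L × 785,000 L = 1568 g.
Product at 89.5% available Cl: 1568 / 0.895 = 1752 g.

1.75 kg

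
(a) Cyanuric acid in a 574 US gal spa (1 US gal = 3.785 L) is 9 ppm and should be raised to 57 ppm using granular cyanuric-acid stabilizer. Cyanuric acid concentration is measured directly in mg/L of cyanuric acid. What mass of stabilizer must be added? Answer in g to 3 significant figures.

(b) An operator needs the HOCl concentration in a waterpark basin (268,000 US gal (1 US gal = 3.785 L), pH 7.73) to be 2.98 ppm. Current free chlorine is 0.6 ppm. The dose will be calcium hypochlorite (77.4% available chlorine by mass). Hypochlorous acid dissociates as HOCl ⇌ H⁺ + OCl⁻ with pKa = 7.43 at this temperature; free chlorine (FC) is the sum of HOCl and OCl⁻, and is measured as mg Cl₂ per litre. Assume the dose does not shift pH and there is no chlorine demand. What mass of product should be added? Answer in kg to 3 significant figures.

(a) Volume: 574 US gal × 3.785 L/gal = 2,173 L.
(a) CYA to add: (57 − 9) = 48 mg/L × 2,173 L = 104.3 g cyanuric acid.

(b) Volume: 268,000 US gal × 3.785 L/gal = 1,014,380 L.
(b) [OCl⁻]/[HOCl] = 10^(pH − pKa) = 10^(7.73 − 7.43) = 1.995; fraction as HOCl = 1/(1 + 1.995) = 0.3339.
(b) Free chlorine required for 2.98 ppm HOCl: 2.98 / 0.3339 = 8.926 ppm.
(b) FC to add: 8.926 − 0.6 = 8.326 mg/L as Cl₂.
(b) Cl₂ equivalent: 8.326 mg/L × 1,014,380 L = 8446 g.
(b) Product at 77.4% available Cl: 8446 / 0.774 = 10,910 g.

(a) 104 g; (b) 10.9 kg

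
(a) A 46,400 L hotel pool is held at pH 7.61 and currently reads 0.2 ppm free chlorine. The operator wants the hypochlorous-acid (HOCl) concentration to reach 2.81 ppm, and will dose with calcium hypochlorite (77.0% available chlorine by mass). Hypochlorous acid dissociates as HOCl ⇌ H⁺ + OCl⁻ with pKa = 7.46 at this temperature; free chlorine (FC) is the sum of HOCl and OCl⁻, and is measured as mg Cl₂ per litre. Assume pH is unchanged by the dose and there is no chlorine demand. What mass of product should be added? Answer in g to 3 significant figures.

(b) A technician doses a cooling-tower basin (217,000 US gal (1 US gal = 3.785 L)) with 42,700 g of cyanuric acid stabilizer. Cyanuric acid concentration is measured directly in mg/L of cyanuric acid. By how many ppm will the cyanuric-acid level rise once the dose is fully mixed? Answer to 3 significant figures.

(a) [OCl⁻]/[HOCl] = 10^(pH − pKa) = 10^(7.61 − 7.46) = 1.413; fraction as HOCl = 1/(1 + 1.413) = 0.4145.
(a) Free chlorine required for 2.81 ppm HOCl: 2.81 / 0.4145 = 6.779 ppm.
(a) FC to add: 6.779 − 0.2 = 6.579 mg/L as Cl₂.
(a) Cl₂ equivalent: 6.579 mg/L × 46,400 L = 305.3 g.
(a) Product at 77.0% available Cl: 305.3 / 0.77 = 396.5 g.

(b) Volume: 217,000 US gal × 3.785 L/gal = 821,345 L.
(b) Rise: 42,700 g / 821,345 L × 1000 = 51.99 mg/L.

(a) 396 g; (b) 52.0 ppm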